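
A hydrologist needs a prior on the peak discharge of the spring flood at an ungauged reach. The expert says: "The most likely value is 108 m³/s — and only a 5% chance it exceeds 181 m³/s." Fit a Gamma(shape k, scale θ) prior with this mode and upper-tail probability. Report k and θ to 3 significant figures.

Gamma(k,θ) with k>1 has mode (k−1)θ, so θ = 108/(k−1).
Need P(X < 181) = 0.95 with θ tied to k this way. Start at k = 2, θ = 108: P(X<181) ≈ 0.499.
Too low — raise k to concentrate. Iterating converges to k ≈ 11.5.
Then θ = 108/(11.5−1) ≈ 10.3.

k ≈ 11.5, θ ≈ 10.3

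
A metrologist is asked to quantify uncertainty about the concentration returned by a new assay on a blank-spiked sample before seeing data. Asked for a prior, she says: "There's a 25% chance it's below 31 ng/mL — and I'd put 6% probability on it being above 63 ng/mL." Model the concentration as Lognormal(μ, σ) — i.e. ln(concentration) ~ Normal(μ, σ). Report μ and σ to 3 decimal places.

μ ≈ 3.649, σ ≈ 0.318

If T ~ Lognormal(μ,σ) then ln T ~ Normal(μ,σ), so the p-quantile of ln T is μ + z_p·σ.
ln(31) = 3.434 and ln(63) = 4.143; z_{0.25} = -0.6745, z_{0.94} = 1.555.
σ = (4.143 − 3.434)/(1.555 − (-0.6745)) = 0.318.
μ = 3.434 − (-0.6745)·0.318 = 3.649.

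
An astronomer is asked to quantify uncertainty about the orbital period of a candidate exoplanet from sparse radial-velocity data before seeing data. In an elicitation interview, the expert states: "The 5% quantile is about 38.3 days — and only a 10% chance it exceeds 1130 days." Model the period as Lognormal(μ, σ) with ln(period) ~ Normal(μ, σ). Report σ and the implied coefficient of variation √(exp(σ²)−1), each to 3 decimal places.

σ ≈ 1.157, CV ≈ 1.676

If T ~ Lognormal(μ,σ) then ln T ~ Normal(μ,σ), so the p-quantile of ln T is μ + z_p·σ.
ln(38.3) = 3.645 and ln(1130) = 7.03; z_{0.05} = -1.645, z_{0.9} = 1.282.
σ = (7.03 − 3.645)/(1.282 − (-1.645)) = 1.157.
μ = 3.645 − (-1.645)·1.157 = 5.548.
CV = √(exp(σ²)−1) = √(exp(1.3376)−1) = 1.676.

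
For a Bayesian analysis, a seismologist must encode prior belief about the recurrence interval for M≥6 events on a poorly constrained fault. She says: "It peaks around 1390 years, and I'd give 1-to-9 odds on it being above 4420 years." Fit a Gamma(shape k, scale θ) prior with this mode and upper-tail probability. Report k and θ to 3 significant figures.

k ≈ 2.41, θ ≈ 984

Gamma(k,θ) with k>1 has mode (k−1)θ, so θ = 1390/(k−1).
Need P(X < 4420) = 0.9 with θ tied to k this way. Start at k = 2, θ = 1390: P(X<4420) ≈ 0.826.
Too low — raise k to concentrate. Iterating converges to k ≈ 2.41.
Then θ = 1390/(2.41−1) ≈ 984.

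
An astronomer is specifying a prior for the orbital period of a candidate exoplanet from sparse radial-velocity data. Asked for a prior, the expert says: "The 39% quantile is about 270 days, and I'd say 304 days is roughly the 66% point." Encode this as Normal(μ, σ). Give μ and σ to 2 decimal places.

The p-quantile of Normal(μ,σ) is μ + z_p·σ, with z_{0.39} = -0.2793 and z_{0.66} = 0.4125.
Eliminate σ: μ = (z₂·x₁ − z₁·x₂)/(z₂ − z₁) = (0.4125·270 − (-0.2793)·304)/0.6918 = 283.73.
Then σ = (x₂ − x₁)/(z₂ − z₁) = (304 − 270)/0.6918 = 49.15.

μ = 283.73, σ = 49.15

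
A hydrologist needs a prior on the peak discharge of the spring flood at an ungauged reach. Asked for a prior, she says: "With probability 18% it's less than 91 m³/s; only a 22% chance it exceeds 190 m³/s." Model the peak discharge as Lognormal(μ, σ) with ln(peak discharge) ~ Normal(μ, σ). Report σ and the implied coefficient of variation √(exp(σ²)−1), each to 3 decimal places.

If T ~ Lognormal(μ,σ) then ln T ~ Normal(μ,σ), so the p-quantile of ln T is μ + z_p·σ.
ln(91) = 4.511 and ln(190) = 5.247; z_{0.18} = -0.9154, z_{0.78} = 0.7722.
σ = (5.247 − 4.511)/(0.7722 − (-0.9154)) = 0.436.
μ = 4.511 − (-0.9154)·0.436 = 4.910.
CV = √(exp(σ²)−1) = √(exp(0.1903)−1) = 0.458.

σ ≈ 0.436, CV ≈ 0.458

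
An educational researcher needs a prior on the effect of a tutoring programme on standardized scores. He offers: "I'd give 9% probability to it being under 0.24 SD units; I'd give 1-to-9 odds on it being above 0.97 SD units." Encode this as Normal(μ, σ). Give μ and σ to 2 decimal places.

For Normal(μ,σ), the p-quantile is μ + z_p·σ. Here z_{0.09} = -1.341, z_{0.9} = 1.282.
So 0.24 = μ − 1.341σ and 0.97 = μ + 1.282σ.
Subtracting: σ = (0.97 − 0.24)/(1.282 − (-1.341)) = 0.28.
Then μ = 0.24 − (-1.341)·0.28 = 0.61.

μ = 0.61, σ = 0.28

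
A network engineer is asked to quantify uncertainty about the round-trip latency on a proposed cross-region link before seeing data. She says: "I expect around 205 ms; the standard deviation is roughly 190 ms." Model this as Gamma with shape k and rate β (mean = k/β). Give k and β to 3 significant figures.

For Gamma(k, rate β): mean = k/β, variance = k/β², so CV = 1/√k.
CV = SD/mean = 190/205 = 0.9268, hence k = 1/CV² = 1.16.
Then β = k/mean = 1.16/205 = 0.00568.

k ≈ 1.16, β ≈ 0.00568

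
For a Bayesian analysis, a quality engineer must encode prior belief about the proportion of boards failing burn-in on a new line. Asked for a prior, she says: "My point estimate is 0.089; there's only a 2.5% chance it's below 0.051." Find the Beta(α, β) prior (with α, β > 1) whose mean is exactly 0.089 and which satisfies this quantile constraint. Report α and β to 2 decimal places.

With mean 0.089 fixed, write α = 0.089s, β = 0.911s where s = α+β.
Need P(θ < 0.051) = 0.025 under Beta(0.089s, 0.911s). Normal approximation: (q−m)/√(m(1−m)/s) ≈ z_{0.025} = -1.96, so s ≈ 0.089·0.911·(-1.96)²/(0.051−0.089)² = 215.7.
At s = 215.7: P(θ<0.051) ≈ 0.013. Adjusting to match 0.025 gives s ≈ 168.76.
So α = 0.089·168.76 ≈ 15.02, β = 0.911·168.76 ≈ 153.74.

α ≈ 15.02, β ≈ 153.74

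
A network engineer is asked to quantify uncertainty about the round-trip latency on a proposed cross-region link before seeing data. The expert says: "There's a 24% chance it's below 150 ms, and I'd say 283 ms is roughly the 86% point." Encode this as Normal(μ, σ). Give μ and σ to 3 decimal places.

For Normal(μ,σ), the p-quantile is μ + z_p·σ. Here z_{0.24} = -0.7063, z_{0.86} = 1.08.
So 150 = μ − 0.7063σ and 283 = μ + 1.08σ.
Subtracting: σ = (283 − 150)/(1.08 − (-0.7063)) = 74.442.
Then μ = 150 − (-0.7063)·74.442 = 202.579.

μ = 202.579, σ = 74.442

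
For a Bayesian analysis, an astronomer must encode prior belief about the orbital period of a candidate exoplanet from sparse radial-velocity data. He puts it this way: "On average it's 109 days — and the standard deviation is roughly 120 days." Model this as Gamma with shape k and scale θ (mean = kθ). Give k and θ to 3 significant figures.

For Gamma(k, scale θ): mean = kθ, variance = kθ², so CV = 1/√k.
CV = SD/mean = 120/109 = 1.101, hence k = 1/CV² = 0.825.
Then θ = mean/k = 109/0.825 = 132.

k ≈ 0.825, θ ≈ 132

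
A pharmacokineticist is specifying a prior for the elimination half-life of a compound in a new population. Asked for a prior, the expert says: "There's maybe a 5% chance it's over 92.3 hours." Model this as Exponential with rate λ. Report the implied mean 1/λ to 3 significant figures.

P(T > 92.3) = e^(−λ·92.3) = 0.05, so λ = −ln(0.05)/92.3 = 0.0325.
Mean = 1/λ = 30.8 hours.

mean ≈ 30.8 hours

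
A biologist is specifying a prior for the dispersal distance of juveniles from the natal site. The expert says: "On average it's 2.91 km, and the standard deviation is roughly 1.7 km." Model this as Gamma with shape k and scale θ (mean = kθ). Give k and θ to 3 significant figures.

k ≈ 2.93, θ ≈ 0.993

For Gamma(k, scale θ): mean = kθ, variance = kθ², so CV = 1/√k.
CV = SD/mean = 1.7/2.91 = 0.5842, hence k = 1/CV² = 2.93.
Then θ = mean/k = 2.91/2.93 = 0.993.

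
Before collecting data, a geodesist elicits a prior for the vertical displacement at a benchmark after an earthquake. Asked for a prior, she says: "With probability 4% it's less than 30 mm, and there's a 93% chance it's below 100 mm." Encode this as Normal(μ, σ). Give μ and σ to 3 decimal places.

μ = 67.982, σ = 21.695

The p-quantile of Normal(μ,σ) is μ + z_p·σ, with z_{0.04} = -1.751 and z_{0.93} = 1.476.
Eliminate σ: μ = (z₂·x₁ − z₁·x₂)/(z₂ − z₁) = (1.476·30 − (-1.751)·100)/3.226 = 67.982.
Then σ = (x₂ − x₁)/(z₂ − z₁) = (100 − 30)/3.226 = 21.695.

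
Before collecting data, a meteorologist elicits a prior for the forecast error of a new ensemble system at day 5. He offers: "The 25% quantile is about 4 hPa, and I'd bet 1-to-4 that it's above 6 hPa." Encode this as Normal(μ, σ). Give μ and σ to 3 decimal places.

The p-quantile of Normal(μ,σ) is μ + z_p·σ, with z_{0.25} = -0.6745 and z_{0.8} = 0.8416.
Eliminate σ: μ = (z₂·x₁ − z₁·x₂)/(z₂ − z₁) = (0.8416·4 − (-0.6745)·6)/1.516 = 4.890.
Then σ = (x₂ − x₁)/(z₂ − z₁) = (6 − 4)/1.516 = 1.319.

μ = 4.890, σ = 1.319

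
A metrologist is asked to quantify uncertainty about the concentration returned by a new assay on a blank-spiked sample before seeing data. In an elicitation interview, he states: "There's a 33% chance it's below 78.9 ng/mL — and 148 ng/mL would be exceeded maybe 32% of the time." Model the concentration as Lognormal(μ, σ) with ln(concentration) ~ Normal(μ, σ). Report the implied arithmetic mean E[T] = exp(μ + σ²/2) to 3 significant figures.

E[T] ≈ 136 ng/mL

If T ~ Lognormal(μ,σ) then ln T ~ Normal(μ,σ), so the p-quantile of ln T is μ + z_p·σ.
ln(78.9) = 4.368 and ln(148) = 4.997; z_{0.33} = -0.4399, z_{0.68} = 0.4677.
σ = (4.997 − 4.368)/(0.4677 − (-0.4399)) = 0.693.
μ = 4.368 − (-0.4399)·0.693 = 4.673.
E[T] = exp(μ + σ²/2) = exp(4.673 + 0.2402) = 136 ng/mL.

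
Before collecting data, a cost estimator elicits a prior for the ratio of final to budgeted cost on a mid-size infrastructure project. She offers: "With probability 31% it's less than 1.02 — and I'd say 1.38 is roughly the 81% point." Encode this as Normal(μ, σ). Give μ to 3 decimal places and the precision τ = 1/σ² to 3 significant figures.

μ = 1.150, τ = 14.6

The p-quantile of Normal(μ,σ) is μ + z_p·σ, with z_{0.31} = -0.4959 and z_{0.81} = 0.8779.
Eliminate σ: μ = (z₂·x₁ − z₁·x₂)/(z₂ − z₁) = (0.8779·1.02 − (-0.4959)·1.38)/1.374 = 1.150.
Then σ = (x₂ − x₁)/(z₂ − z₁) = (1.38 − 1.02)/1.374 = 0.262.
Precision τ = 1/σ² = 1/0.2621² = 14.6.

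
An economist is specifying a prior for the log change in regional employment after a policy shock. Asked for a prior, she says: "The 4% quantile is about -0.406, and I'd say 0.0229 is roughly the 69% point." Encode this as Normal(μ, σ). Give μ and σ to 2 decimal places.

μ = -0.07, σ = 0.19

For Normal(μ,σ), the p-quantile is μ + z_p·σ. Here z_{0.04} = -1.751, z_{0.69} = 0.4959.
So -0.406 = μ − 1.751σ and 0.0229 = μ + 0.4959σ.
Subtracting: σ = (0.0229 − -0.406)/(0.4959 − (-1.751)) = 0.19.
Then μ = -0.406 − (-1.751)·0.19 = -0.07.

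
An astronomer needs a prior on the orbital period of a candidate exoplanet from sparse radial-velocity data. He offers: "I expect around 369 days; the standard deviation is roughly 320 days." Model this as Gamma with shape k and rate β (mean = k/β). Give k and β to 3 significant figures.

For Gamma(k, rate β): mean = k/β, variance = k/β², so CV = 1/√k.
CV = SD/mean = 320/369 = 0.8672, hence k = 1/CV² = 1.33.
Then β = k/mean = 1.33/369 = 0.0036.

k ≈ 1.33, β ≈ 0.0036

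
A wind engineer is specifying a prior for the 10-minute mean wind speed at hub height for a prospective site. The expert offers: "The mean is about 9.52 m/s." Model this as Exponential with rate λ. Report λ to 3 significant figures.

Exponential mean = 1/λ, so λ = 1/9.52 = 0.105.

λ ≈ 0.105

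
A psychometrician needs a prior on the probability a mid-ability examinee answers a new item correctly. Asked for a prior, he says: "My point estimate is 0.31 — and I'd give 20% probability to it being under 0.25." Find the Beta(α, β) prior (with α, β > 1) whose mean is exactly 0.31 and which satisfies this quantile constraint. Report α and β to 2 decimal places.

With mean 0.31 fixed, write α = 0.31s, β = 0.69s where s = α+β.
Need P(θ < 0.25) = 0.2 under Beta(0.31s, 0.69s). Normal approximation: (q−m)/√(m(1−m)/s) ≈ z_{0.2} = -0.842, so s ≈ 0.31·0.69·(-0.842)²/(0.25−0.31)² = 42.1.
At s = 42.1: P(θ<0.25) ≈ 0.203. Adjusting to match 0.2 gives s ≈ 43.17.
So α = 0.31·43.17 ≈ 13.38, β = 0.69·43.17 ≈ 29.79.

α ≈ 13.38, β ≈ 29.79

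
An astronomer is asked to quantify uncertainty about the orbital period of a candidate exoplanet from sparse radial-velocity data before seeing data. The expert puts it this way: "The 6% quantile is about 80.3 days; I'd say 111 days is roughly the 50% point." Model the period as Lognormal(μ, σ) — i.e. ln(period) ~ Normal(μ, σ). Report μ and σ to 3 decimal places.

μ ≈ 4.710, σ ≈ 0.208

If T ~ Lognormal(μ,σ) then ln T ~ Normal(μ,σ), so the p-quantile of ln T is μ + z_p·σ.
ln(80.3) = 4.386 and ln(111) = 4.71; z_{0.06} = -1.555, z_{0.5} = 0.
σ = (4.71 − 4.386)/(0 − (-1.555)) = 0.208.
μ = 4.386 − (-1.555)·0.208 = 4.710.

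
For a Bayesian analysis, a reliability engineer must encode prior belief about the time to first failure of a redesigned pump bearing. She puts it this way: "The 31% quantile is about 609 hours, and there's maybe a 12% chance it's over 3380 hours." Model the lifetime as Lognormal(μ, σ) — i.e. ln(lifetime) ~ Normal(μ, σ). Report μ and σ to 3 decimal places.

μ ≈ 6.920, σ ≈ 1.026

If T ~ Lognormal(μ,σ) then ln T ~ Normal(μ,σ), so the p-quantile of ln T is μ + z_p·σ.
ln(609) = 6.412 and ln(3380) = 8.126; z_{0.31} = -0.4959, z_{0.88} = 1.175.
σ = (8.126 − 6.412)/(1.175 − (-0.4959)) = 1.026.
μ = 6.412 − (-0.4959)·1.026 = 6.920.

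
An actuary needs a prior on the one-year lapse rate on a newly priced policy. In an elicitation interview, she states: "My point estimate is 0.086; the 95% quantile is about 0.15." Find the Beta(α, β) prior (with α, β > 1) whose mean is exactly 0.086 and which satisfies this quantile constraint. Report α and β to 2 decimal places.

With mean 0.086 fixed, write α = 0.086s, β = 0.914s where s = α+β.
Need P(θ < 0.15) = 0.95 under Beta(0.086s, 0.914s). Normal approximation: (q−m)/√(m(1−m)/s) ≈ z_{0.95} = 1.64, so s ≈ 0.086·0.914·(1.64)²/(0.15−0.086)² = 51.9.
At s = 51.9: P(θ<0.15) ≈ 0.935. Adjusting to match 0.95 gives s ≈ 63.44.
So α = 0.086·63.44 ≈ 5.46, β = 0.914·63.44 ≈ 57.99.

α ≈ 5.46, β ≈ 57.99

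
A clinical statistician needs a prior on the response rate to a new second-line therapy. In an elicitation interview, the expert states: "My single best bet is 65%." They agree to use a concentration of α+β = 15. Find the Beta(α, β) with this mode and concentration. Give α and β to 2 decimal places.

α = 9.45, β = 5.55

For α,β > 1 the Beta mode is (α−1)/(α+β−2). With α+β = 15, the mode is (α−1)/13.
Set (α−1)/13 = 0.65 → α = 1 + 0.65·13 = 9.45.
β = 15 − α = 5.55.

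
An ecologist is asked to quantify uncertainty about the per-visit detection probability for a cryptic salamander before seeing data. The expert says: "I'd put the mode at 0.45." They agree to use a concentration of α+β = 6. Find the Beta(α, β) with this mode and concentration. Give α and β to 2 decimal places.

For α,β > 1 the Beta mode is (α−1)/(α+β−2). With α+β = 6, the mode is (α−1)/4.
Set (α−1)/4 = 0.45 → α = 1 + 0.45·4 = 2.80.
β = 6 − α = 3.20.

α = 2.80, β = 3.20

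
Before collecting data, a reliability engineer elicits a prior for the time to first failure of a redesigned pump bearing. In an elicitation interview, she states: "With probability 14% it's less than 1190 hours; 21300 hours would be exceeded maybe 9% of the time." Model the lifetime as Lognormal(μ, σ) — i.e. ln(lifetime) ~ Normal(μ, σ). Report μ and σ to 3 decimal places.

If T ~ Lognormal(μ,σ) then ln T ~ Normal(μ,σ), so the p-quantile of ln T is μ + z_p·σ.
ln(1190) = 7.082 and ln(21300) = 9.966; z_{0.14} = -1.08, z_{0.91} = 1.341.
σ = (9.966 − 7.082)/(1.341 − (-1.08)) = 1.192.
μ = 7.082 − (-1.08)·1.192 = 8.369.

μ ≈ 8.369, σ ≈ 1.192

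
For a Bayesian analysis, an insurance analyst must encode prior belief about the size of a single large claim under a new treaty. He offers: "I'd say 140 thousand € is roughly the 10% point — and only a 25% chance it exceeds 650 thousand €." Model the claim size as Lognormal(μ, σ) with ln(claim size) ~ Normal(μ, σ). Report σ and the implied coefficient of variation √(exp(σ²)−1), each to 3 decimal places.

σ ≈ 0.785, CV ≈ 0.923

If T ~ Lognormal(μ,σ) then ln T ~ Normal(μ,σ), so the p-quantile of ln T is μ + z_p·σ.
ln(140) = 4.942 and ln(650) = 6.477; z_{0.1} = -1.282, z_{0.75} = 0.6745.
σ = (6.477 − 4.942)/(0.6745 − (-1.282)) = 0.785.
μ = 4.942 − (-1.282)·0.785 = 5.948.
CV = √(exp(σ²)−1) = √(exp(0.6161)−1) = 0.923.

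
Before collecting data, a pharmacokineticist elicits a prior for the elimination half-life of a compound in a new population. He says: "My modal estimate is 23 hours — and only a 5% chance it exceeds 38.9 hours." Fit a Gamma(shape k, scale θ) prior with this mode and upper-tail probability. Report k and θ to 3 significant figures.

k ≈ 11.1, θ ≈ 2.27

Gamma(k,θ) with k>1 has mode (k−1)θ, so θ = 23/(k−1).
Need P(X < 38.9) = 0.95 with θ tied to k this way. Start at k = 2, θ = 23: P(X<38.9) ≈ 0.504.
Too low — raise k to concentrate. Iterating converges to k ≈ 11.1.
Then θ = 23/(11.1−1) ≈ 2.27.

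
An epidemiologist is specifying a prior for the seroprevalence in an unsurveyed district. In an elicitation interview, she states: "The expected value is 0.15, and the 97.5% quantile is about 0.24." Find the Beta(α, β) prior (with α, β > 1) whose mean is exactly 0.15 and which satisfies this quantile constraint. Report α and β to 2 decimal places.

With mean 0.15 fixed, write α = 0.15s, β = 0.85s where s = α+β.
Need P(θ < 0.24) = 0.975 under Beta(0.15s, 0.85s). Normal approximation: (q−m)/√(m(1−m)/s) ≈ z_{0.975} = 1.96, so s ≈ 0.15·0.85·(1.96)²/(0.24−0.15)² = 60.5.
At s = 60.5: P(θ<0.24) ≈ 0.964. Adjusting to match 0.975 gives s ≈ 72.70.
So α = 0.15·72.70 ≈ 10.91, β = 0.85·72.70 ≈ 61.80.

α ≈ 10.91, β ≈ 61.80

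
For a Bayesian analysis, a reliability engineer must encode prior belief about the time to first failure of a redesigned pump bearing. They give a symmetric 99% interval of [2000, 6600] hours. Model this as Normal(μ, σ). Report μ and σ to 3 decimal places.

A symmetric 99% interval runs μ ± z·σ with z = 2.576.
Half-width = 2300, so σ = 2300/2.576 = 892.916.
μ is the interval midpoint, 4300.000.

μ = 4300.000, σ = 892.916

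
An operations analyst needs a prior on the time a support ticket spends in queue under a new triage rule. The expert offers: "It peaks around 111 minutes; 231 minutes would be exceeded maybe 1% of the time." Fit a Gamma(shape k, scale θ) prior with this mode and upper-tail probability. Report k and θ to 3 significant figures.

k ≈ 10.1, θ ≈ 12.2

Gamma(k,θ) with k>1 has mode (k−1)θ, so θ = 111/(k−1).
Need P(X < 231) = 0.99 with θ tied to k this way. Start at k = 2, θ = 111: P(X<231) ≈ 0.615.
Too low — raise k to concentrate. Iterating converges to k ≈ 10.1.
Then θ = 111/(10.1−1) ≈ 12.2.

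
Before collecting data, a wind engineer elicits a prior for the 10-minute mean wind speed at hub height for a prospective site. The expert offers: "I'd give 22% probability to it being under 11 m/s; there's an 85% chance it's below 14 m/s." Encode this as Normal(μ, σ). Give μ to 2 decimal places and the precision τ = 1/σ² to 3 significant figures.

The p-quantile of Normal(μ,σ) is μ + z_p·σ, with z_{0.22} = -0.7722 and z_{0.85} = 1.036.
Eliminate σ: μ = (z₂·x₁ − z₁·x₂)/(z₂ − z₁) = (1.036·11 − (-0.7722)·14)/1.809 = 12.28.
Then σ = (x₂ − x₁)/(z₂ − z₁) = (14 − 11)/1.809 = 1.66.
Precision τ = 1/σ² = 1/1.659² = 0.363.

μ = 12.28, τ = 0.363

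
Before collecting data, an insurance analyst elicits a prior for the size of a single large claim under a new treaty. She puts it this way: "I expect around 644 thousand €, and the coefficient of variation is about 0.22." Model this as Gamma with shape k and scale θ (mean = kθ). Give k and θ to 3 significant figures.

For Gamma(k, scale θ): mean = kθ, variance = kθ², so CV = 1/√k.
CV = 0.22, hence k = 1/CV² = 20.7.
Then θ = mean/k = 644/20.7 = 31.2.

k ≈ 20.7, θ ≈ 31.2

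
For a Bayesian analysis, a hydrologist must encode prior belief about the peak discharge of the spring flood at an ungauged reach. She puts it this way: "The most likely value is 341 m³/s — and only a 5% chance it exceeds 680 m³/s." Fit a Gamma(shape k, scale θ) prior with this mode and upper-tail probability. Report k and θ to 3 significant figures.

Gamma(k,θ) with k>1 has mode (k−1)θ, so θ = 341/(k−1).
Need P(X < 680) = 0.95 with θ tied to k this way. Start at k = 2, θ = 341: P(X<680) ≈ 0.592.
Too low — raise k to concentrate. Iterating converges to k ≈ 6.82.
Then θ = 341/(6.82−1) ≈ 58.6.

k ≈ 6.82, θ ≈ 58.6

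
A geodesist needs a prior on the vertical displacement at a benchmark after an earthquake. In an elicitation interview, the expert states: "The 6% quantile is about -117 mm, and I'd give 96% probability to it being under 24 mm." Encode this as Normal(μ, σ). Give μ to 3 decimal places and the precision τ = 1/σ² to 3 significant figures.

μ = -50.678, τ = 0.00055

For Normal(μ,σ), the p-quantile is μ + z_p·σ. Here z_{0.06} = -1.555, z_{0.96} = 1.751.
So -117 = μ − 1.555σ and 24 = μ + 1.751σ.
Subtracting: σ = (24 − -117)/(1.751 − (-1.555)) = 42.657.
Then μ = -117 − (-1.555)·42.657 = -50.678.
Precision τ = 1/σ² = 1/42.66² = 0.00055.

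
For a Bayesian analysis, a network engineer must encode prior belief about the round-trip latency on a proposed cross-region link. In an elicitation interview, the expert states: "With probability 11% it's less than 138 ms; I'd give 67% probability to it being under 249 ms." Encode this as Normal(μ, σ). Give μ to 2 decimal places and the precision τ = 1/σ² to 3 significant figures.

μ = 219.70, τ = 0.000225

The p-quantile of Normal(μ,σ) is μ + z_p·σ, with z_{0.11} = -1.227 and z_{0.67} = 0.4399.
Eliminate σ: μ = (z₂·x₁ − z₁·x₂)/(z₂ − z₁) = (0.4399·138 − (-1.227)·249)/1.666 = 219.70.
Then σ = (x₂ − x₁)/(z₂ − z₁) = (249 − 138)/1.666 = 66.61.
Precision τ = 1/σ² = 1/66.61² = 0.000225.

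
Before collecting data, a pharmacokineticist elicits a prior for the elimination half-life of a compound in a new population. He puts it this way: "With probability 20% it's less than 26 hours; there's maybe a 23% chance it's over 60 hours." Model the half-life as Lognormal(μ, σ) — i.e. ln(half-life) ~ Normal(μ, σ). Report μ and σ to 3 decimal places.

μ ≈ 3.703, σ ≈ 0.529

If T ~ Lognormal(μ,σ) then ln T ~ Normal(μ,σ), so the p-quantile of ln T is μ + z_p·σ.
ln(26) = 3.258 and ln(60) = 4.094; z_{0.2} = -0.8416, z_{0.77} = 0.7388.
σ = (4.094 − 3.258)/(0.7388 − (-0.8416)) = 0.529.
μ = 3.258 − (-0.8416)·0.529 = 3.703.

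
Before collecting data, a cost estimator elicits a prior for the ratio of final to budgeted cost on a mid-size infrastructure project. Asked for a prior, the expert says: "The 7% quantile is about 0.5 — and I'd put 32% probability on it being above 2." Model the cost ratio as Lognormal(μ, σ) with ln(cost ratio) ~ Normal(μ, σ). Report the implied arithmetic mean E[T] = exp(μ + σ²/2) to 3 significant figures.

If T ~ Lognormal(μ,σ) then ln T ~ Normal(μ,σ), so the p-quantile of ln T is μ + z_p·σ.
ln(0.5) = -0.6931 and ln(2) = 0.6931; z_{0.07} = -1.476, z_{0.68} = 0.4677.
σ = (0.6931 − -0.6931)/(0.4677 − (-1.476)) = 0.713.
μ = -0.6931 − (-1.476)·0.713 = 0.360.
E[T] = exp(μ + σ²/2) = exp(0.360 + 0.2544) = 1.85.

E[T] ≈ 1.85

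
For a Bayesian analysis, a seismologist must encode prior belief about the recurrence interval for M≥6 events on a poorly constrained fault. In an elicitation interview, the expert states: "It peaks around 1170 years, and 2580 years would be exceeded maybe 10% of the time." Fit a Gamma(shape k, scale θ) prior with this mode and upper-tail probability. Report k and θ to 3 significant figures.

Gamma(k,θ) with k>1 has mode (k−1)θ, so θ = 1170/(k−1).
Need P(X < 2580) = 0.9 with θ tied to k this way. Start at k = 2, θ = 1170: P(X<2580) ≈ 0.647.
Too low — raise k to concentrate. Iterating converges to k ≈ 4.07.
Then θ = 1170/(4.07−1) ≈ 381.

k ≈ 4.07, θ ≈ 381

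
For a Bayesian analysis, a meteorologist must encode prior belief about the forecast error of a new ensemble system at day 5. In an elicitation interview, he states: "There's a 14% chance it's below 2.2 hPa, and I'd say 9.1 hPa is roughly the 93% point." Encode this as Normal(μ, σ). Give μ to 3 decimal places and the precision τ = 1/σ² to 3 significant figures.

μ = 5.116, τ = 0.137

The p-quantile of Normal(μ,σ) is μ + z_p·σ, with z_{0.14} = -1.08 and z_{0.93} = 1.476.
Eliminate σ: μ = (z₂·x₁ − z₁·x₂)/(z₂ − z₁) = (1.476·2.2 − (-1.08)·9.1)/2.556 = 5.116.
Then σ = (x₂ − x₁)/(z₂ − z₁) = (9.1 − 2.2)/2.556 = 2.699.
Precision τ = 1/σ² = 1/2.699² = 0.137.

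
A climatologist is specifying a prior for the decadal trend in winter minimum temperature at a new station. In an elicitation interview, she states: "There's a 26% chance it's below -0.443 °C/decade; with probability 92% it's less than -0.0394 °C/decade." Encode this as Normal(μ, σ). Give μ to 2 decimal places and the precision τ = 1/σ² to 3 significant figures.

For Normal(μ,σ), the p-quantile is μ + z_p·σ. Here z_{0.26} = -0.6433, z_{0.92} = 1.405.
So -0.443 = μ − 0.6433σ and -0.0394 = μ + 1.405σ.
Subtracting: σ = (-0.0394 − -0.443)/(1.405 − (-0.6433)) = 0.20.
Then μ = -0.443 − (-0.6433)·0.20 = -0.32.
Precision τ = 1/σ² = 1/0.197² = 25.8.

μ = -0.32, τ = 25.8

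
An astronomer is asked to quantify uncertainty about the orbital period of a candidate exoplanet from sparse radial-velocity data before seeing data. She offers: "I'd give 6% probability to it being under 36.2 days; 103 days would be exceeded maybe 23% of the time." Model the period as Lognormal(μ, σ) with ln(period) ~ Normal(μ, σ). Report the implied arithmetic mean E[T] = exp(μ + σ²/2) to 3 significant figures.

E[T] ≈ 81.6 days

If T ~ Lognormal(μ,σ) then ln T ~ Normal(μ,σ), so the p-quantile of ln T is μ + z_p·σ.
ln(36.2) = 3.589 and ln(103) = 4.635; z_{0.06} = -1.555, z_{0.77} = 0.7388.
σ = (4.635 − 3.589)/(0.7388 − (-1.555)) = 0.456.
μ = 3.589 − (-1.555)·0.456 = 4.298.
E[T] = exp(μ + σ²/2) = exp(4.298 + 0.1039) = 81.6 days.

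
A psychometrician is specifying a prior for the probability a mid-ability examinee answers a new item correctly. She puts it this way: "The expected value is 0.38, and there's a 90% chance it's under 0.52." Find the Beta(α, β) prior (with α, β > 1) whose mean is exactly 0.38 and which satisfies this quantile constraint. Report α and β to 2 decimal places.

With mean 0.38 fixed, write α = 0.38s, β = 0.62s where s = α+β.
Need P(θ < 0.52) = 0.9 under Beta(0.38s, 0.62s). Normal approximation: (q−m)/√(m(1−m)/s) ≈ z_{0.9} = 1.28, so s ≈ 0.38·0.62·(1.28)²/(0.52−0.38)² = 19.7.
At s = 19.7: P(θ<0.52) ≈ 0.898. Adjusting to match 0.9 gives s ≈ 20.12.
So α = 0.38·20.12 ≈ 7.65, β = 0.62·20.12 ≈ 12.47.

α ≈ 7.65, β ≈ 12.47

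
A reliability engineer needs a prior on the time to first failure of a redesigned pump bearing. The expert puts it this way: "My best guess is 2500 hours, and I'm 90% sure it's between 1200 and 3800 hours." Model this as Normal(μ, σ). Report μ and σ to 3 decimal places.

A symmetric 90% interval runs μ ± z·σ with z = 1.645.
Half-width = 1300, so σ = 1300/1.645 = 790.344.
μ is the stated best guess, 2500.000.

μ = 2500.000, σ = 790.344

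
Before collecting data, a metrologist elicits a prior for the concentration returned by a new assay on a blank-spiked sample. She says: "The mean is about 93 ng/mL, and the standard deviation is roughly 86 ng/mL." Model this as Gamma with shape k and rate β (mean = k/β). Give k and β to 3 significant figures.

k ≈ 1.17, β ≈ 0.0126

For Gamma(k, rate β): mean = k/β, variance = k/β², so CV = 1/√k.
CV = SD/mean = 86/93 = 0.9247, hence k = 1/CV² = 1.17.
Then β = k/mean = 1.17/93 = 0.0126.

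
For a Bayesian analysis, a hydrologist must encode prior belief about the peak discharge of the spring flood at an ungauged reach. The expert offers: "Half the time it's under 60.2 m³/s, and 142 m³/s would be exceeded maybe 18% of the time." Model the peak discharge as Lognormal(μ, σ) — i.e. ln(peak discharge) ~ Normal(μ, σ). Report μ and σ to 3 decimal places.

If T ~ Lognormal(μ,σ) then ln T ~ Normal(μ,σ), so the p-quantile of ln T is μ + z_p·σ.
ln(60.2) = 4.098 and ln(142) = 4.956; z_{0.5} = 0, z_{0.82} = 0.9154.
σ = (4.956 − 4.098)/(0.9154 − (0)) = 0.937.
μ = 4.098 − (0)·0.937 = 4.098.

μ ≈ 4.098, σ ≈ 0.937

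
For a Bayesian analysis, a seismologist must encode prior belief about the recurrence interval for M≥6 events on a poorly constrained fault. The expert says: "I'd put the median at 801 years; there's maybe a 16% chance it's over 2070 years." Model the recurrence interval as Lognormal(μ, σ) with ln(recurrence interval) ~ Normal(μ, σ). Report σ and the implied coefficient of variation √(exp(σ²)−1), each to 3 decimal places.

If T ~ Lognormal(μ,σ) then ln T ~ Normal(μ,σ), so the p-quantile of ln T is μ + z_p·σ.
ln(801) = 6.686 and ln(2070) = 7.635; z_{0.5} = 0, z_{0.84} = 0.9945.
σ = (7.635 − 6.686)/(0.9945 − (0)) = 0.955.
μ = 6.686 − (0)·0.955 = 6.686.
CV = √(exp(σ²)−1) = √(exp(0.9115)−1) = 1.220.

σ ≈ 0.955, CV ≈ 1.220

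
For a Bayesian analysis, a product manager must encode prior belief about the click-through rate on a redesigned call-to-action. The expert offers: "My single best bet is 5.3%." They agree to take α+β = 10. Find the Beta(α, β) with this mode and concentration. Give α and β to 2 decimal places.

α = 1.42, β = 8.58

For α,β > 1 the Beta mode is (α−1)/(α+β−2). With α+β = 10, the mode is (α−1)/8.
Set (α−1)/8 = 0.053 → α = 1 + 0.053·8 = 1.42.
β = 10 − α = 8.58.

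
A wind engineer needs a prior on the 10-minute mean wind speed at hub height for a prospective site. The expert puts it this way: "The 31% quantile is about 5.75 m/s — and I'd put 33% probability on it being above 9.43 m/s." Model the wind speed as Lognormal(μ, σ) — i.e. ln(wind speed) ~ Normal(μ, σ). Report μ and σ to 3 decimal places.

μ ≈ 2.011, σ ≈ 0.529

If T ~ Lognormal(μ,σ) then ln T ~ Normal(μ,σ), so the p-quantile of ln T is μ + z_p·σ.
ln(5.75) = 1.749 and ln(9.43) = 2.244; z_{0.31} = -0.4959, z_{0.67} = 0.4399.
σ = (2.244 − 1.749)/(0.4399 − (-0.4959)) = 0.529.
μ = 1.749 − (-0.4959)·0.529 = 2.011.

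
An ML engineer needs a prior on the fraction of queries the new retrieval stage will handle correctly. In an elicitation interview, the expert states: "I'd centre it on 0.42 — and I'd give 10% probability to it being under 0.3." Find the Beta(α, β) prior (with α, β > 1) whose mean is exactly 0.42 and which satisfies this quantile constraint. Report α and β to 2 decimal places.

With mean 0.42 fixed, write α = 0.42s, β = 0.58s where s = α+β.
Need P(θ < 0.3) = 0.1 under Beta(0.42s, 0.58s). Normal approximation: (q−m)/√(m(1−m)/s) ≈ z_{0.1} = -1.28, so s ≈ 0.42·0.58·(-1.28)²/(0.3−0.42)² = 27.8.
At s = 27.8: P(θ<0.3) ≈ 0.096. Adjusting to match 0.1 gives s ≈ 26.80.
So α = 0.42·26.80 ≈ 11.26, β = 0.58·26.80 ≈ 15.54.

α ≈ 11.26, β ≈ 15.54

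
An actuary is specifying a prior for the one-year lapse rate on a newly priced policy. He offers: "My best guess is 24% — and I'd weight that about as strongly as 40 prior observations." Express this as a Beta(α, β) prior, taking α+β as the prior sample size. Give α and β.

Under the effective-sample-size interpretation, Beta(α, β) has prior mean α/(α+β) and prior sample size α+β.
So α+β = 40 and α/(α+β) = 0.24, giving α = 0.24·40 = 9.6 and β = 40 − 9.6 = 30.4.

α = 9.6, β = 30.4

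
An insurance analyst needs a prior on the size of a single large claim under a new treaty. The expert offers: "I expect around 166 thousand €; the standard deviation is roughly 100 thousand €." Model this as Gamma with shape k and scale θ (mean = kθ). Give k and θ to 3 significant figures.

k ≈ 2.76, θ ≈ 60.2

For Gamma(k, scale θ): mean = kθ, variance = kθ², so CV = 1/√k.
CV = SD/mean = 100/166 = 0.6024, hence k = 1/CV² = 2.76.
Then θ = mean/k = 166/2.76 = 60.2.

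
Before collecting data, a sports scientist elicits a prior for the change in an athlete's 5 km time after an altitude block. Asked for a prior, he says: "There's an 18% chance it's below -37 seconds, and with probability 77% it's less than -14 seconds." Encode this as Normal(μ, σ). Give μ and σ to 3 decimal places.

μ = -24.273, σ = 13.904

The p-quantile of Normal(μ,σ) is μ + z_p·σ, with z_{0.18} = -0.9154 and z_{0.77} = 0.7388.
Eliminate σ: μ = (z₂·x₁ − z₁·x₂)/(z₂ − z₁) = (0.7388·-37 − (-0.9154)·-14)/1.654 = -24.273.
Then σ = (x₂ − x₁)/(z₂ − z₁) = (-14 − -37)/1.654 = 13.904.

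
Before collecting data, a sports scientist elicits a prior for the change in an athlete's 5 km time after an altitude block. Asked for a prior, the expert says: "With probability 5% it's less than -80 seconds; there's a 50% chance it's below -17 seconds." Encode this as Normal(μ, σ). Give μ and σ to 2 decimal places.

For Normal(μ,σ), the p-quantile is μ + z_p·σ. Here z_{0.05} = -1.645, z_{0.5} = 0.
So -80 = μ − 1.645σ and -17 = μ + 0σ.
Subtracting: σ = (-17 − -80)/(0 − (-1.645)) = 38.30.
Then μ = -80 − (-1.645)·38.30 = -17.00.

μ = -17.00, σ = 38.30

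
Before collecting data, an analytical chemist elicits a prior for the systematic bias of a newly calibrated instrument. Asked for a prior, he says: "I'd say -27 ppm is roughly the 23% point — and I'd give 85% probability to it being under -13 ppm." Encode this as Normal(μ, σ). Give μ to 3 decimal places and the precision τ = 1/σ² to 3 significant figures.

For Normal(μ,σ), the p-quantile is μ + z_p·σ. Here z_{0.23} = -0.7388, z_{0.85} = 1.036.
So -27 = μ − 0.7388σ and -13 = μ + 1.036σ.
Subtracting: σ = (-13 − -27)/(1.036 − (-0.7388)) = 7.886.
Then μ = -27 − (-0.7388)·7.886 = -21.173.
Precision τ = 1/σ² = 1/7.886² = 0.0161.

μ = -21.173, τ = 0.0161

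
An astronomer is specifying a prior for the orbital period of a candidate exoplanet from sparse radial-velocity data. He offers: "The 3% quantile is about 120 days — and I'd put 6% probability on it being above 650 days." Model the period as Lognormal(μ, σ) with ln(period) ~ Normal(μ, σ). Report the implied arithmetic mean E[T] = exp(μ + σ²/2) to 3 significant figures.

If T ~ Lognormal(μ,σ) then ln T ~ Normal(μ,σ), so the p-quantile of ln T is μ + z_p·σ.
ln(120) = 4.787 and ln(650) = 6.477; z_{0.03} = -1.881, z_{0.94} = 1.555.
σ = (6.477 − 4.787)/(1.555 − (-1.881)) = 0.492.
μ = 4.787 − (-1.881)·0.492 = 5.712.
E[T] = exp(μ + σ²/2) = exp(5.712 + 0.1209) = 341 days.

E[T] ≈ 341 days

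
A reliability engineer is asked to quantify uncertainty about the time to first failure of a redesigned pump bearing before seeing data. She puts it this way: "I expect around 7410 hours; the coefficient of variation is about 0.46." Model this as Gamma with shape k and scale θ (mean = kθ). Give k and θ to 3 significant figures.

For Gamma(k, scale θ): mean = kθ, variance = kθ², so CV = 1/√k.
CV = 0.46, hence k = 1/CV² = 4.73.
Then θ = mean/k = 7410/4.73 = 1570.

k ≈ 4.73, θ ≈ 1570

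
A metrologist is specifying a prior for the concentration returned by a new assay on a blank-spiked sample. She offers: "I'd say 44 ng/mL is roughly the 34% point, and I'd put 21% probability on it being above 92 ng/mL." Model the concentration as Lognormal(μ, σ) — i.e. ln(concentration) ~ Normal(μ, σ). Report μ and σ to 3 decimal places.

μ ≈ 4.034, σ ≈ 0.605

If T ~ Lognormal(μ,σ) then ln T ~ Normal(μ,σ), so the p-quantile of ln T is μ + z_p·σ.
ln(44) = 3.784 and ln(92) = 4.522; z_{0.34} = -0.4125, z_{0.79} = 0.8064.
σ = (4.522 − 3.784)/(0.8064 − (-0.4125)) = 0.605.
μ = 3.784 − (-0.4125)·0.605 = 4.034.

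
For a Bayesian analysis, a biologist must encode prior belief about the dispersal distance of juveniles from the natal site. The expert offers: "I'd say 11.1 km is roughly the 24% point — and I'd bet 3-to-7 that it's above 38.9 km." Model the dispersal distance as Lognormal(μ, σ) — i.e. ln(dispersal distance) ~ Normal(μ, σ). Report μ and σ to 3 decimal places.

If T ~ Lognormal(μ,σ) then ln T ~ Normal(μ,σ), so the p-quantile of ln T is μ + z_p·σ.
ln(11.1) = 2.407 and ln(38.9) = 3.661; z_{0.24} = -0.7063, z_{0.7} = 0.5244.
σ = (3.661 − 2.407)/(0.5244 − (-0.7063)) = 1.019.
μ = 2.407 − (-0.7063)·1.019 = 3.127.

μ ≈ 3.127, σ ≈ 1.019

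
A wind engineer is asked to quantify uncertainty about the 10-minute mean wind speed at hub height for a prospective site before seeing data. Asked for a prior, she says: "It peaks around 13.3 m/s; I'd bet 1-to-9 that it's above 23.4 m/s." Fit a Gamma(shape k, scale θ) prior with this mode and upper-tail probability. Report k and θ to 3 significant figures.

k ≈ 6.95, θ ≈ 2.23

Gamma(k,θ) with k>1 has mode (k−1)θ, so θ = 13.3/(k−1).
Need P(X < 23.4) = 0.9 with θ tied to k this way. Start at k = 2, θ = 13.3: P(X<23.4) ≈ 0.525.
Too low — raise k to concentrate. Iterating converges to k ≈ 6.95.
Then θ = 13.3/(6.95−1) ≈ 2.23.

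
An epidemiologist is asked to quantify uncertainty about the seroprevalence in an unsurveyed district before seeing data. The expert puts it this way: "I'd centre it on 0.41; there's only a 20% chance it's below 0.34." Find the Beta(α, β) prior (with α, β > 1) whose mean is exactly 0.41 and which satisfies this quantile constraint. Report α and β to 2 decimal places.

With mean 0.41 fixed, write α = 0.41s, β = 0.59s where s = α+β.
Need P(θ < 0.34) = 0.2 under Beta(0.41s, 0.59s). Normal approximation: (q−m)/√(m(1−m)/s) ≈ z_{0.2} = -0.842, so s ≈ 0.41·0.59·(-0.842)²/(0.34−0.41)² = 35.0.
At s = 35.0: P(θ<0.34) ≈ 0.202. Adjusting to match 0.2 gives s ≈ 35.54.
So α = 0.41·35.54 ≈ 14.57, β = 0.59·35.54 ≈ 20.97.

α ≈ 14.57, β ≈ 20.97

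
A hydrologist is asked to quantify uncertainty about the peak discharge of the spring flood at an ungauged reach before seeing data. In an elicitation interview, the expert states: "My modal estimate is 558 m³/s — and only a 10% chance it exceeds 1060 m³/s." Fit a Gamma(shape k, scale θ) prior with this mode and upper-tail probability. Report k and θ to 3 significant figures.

Gamma(k,θ) with k>1 has mode (k−1)θ, so θ = 558/(k−1).
Need P(X < 1060) = 0.9 with θ tied to k this way. Start at k = 2, θ = 558: P(X<1060) ≈ 0.566.
Too low — raise k to concentrate. Iterating converges to k ≈ 5.64.
Then θ = 558/(5.64−1) ≈ 120.

k ≈ 5.64, θ ≈ 120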